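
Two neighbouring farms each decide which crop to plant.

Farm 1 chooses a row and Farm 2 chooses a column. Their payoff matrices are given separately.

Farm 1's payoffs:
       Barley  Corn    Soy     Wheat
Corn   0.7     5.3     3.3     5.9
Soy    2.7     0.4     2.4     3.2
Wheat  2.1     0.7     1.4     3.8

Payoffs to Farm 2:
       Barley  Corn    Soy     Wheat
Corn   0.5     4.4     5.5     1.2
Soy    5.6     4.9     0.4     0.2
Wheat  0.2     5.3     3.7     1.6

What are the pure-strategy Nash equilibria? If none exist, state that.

Farm 1 against Barley: payoffs 0.7, 2.7, 2.1 → best response Soy.
Farm 1 against Corn: payoffs 5.3, 0.4, 0.7 → best response Corn.
Farm 1 against Soy: payoffs 3.3, 2.4, 1.4 → best response Corn.
Farm 1 against Wheat: payoffs 5.9, 3.2, 3.8 → best response Corn.
Farm 2 against Corn: payoffs 0.5, 4.4, 5.5, 1.2 → best response Soy.
Farm 2 against Soy: payoffs 5.6, 4.9, 0.4, 0.2 → best response Barley.
Farm 2 against Wheat: payoffs 0.2, 5.3, 3.7, 1.6 → best response Corn.
Mutual best responses: (Corn, Soy); (Soy, Barley).

The pure Nash equilibria are (Corn, Soy); (Soy, Barley).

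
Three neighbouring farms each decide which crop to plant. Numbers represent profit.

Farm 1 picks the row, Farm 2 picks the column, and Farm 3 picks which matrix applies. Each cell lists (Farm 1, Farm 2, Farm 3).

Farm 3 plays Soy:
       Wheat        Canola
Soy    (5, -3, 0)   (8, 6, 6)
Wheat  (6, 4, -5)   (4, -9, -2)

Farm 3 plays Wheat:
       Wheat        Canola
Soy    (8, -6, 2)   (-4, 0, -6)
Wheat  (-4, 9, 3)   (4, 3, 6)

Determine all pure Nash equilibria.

(Soy, Canola, Soy)

Mark each player's best response to every combination of opponents' strategies; a profile where every player is best-responding is a pure Nash equilibrium.
Farm 1 against (Wheat, Soy): payoffs 5, 6 → best response Wheat.
Farm 1 against (Wheat, Wheat): payoffs 8, -4 → best response Soy.
Farm 1 against (Canola, Soy): payoffs 8, 4 → best response Soy.
Farm 1 against (Canola, Wheat): payoffs -4, 4 → best response Wheat.
Farm 2 against (Soy, Soy): payoffs -3, 6 → best response Canola.
Farm 2 against (Soy, Wheat): payoffs -6, 0 → best response Canola.
Farm 2 against (Wheat, Soy): payoffs 4, -9 → best response Wheat.
Farm 2 against (Wheat, Wheat): payoffs 9, 3 → best response Wheat.
Farm 3 against (Soy, Wheat): payoffs 0, 2 → best response Wheat.
Farm 3 against (Soy, Canola): payoffs 6, -6 → best response Soy.
Farm 3 against (Wheat, Wheat): payoffs -5, 3 → best response Wheat.
Farm 3 against (Wheat, Canola): payoffs -2, 6 → best response Wheat.
Mutual best responses: (Soy, Canola, Soy).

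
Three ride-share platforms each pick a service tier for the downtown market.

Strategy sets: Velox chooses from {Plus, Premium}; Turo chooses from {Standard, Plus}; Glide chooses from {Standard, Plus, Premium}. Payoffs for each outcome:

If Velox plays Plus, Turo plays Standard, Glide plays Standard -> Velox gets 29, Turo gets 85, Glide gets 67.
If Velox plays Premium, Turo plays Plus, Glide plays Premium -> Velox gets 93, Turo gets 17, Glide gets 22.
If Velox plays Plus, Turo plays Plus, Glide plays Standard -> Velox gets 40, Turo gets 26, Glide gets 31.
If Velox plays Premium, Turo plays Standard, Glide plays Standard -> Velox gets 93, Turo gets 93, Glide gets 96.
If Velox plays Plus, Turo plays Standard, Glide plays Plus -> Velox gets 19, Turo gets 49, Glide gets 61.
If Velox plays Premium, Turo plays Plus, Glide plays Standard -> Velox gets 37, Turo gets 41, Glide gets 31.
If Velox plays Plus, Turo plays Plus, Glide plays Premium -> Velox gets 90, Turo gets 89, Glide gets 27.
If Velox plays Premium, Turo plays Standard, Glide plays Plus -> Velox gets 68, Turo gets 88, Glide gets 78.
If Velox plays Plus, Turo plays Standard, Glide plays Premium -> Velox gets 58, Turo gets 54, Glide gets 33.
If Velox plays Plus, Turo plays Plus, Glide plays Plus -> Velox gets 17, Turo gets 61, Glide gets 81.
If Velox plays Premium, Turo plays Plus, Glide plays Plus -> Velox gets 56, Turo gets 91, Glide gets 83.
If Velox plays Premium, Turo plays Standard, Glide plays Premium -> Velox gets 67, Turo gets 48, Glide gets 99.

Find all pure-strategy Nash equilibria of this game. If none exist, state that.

Pure-strategy Nash equilibria: (Premium, Standard, Premium) and (Premium, Plus, Plus)

Velox against (Standard, Standard): payoffs 29, 93 → best response Premium.
Velox against (Standard, Plus): payoffs 19, 68 → best response Premium.
Velox against (Standard, Premium): payoffs 58, 67 → best response Premium.
Velox against (Plus, Standard): payoffs 40, 37 → best response Plus.
Velox against (Plus, Plus): payoffs 17, 56 → best response Premium.
Velox against (Plus, Premium): payoffs 90, 93 → best response Premium.
Turo against (Plus, Standard): payoffs 85, 26 → best response Standard.
Turo against (Plus, Plus): payoffs 49, 61 → best response Plus.
Turo against (Plus, Premium): payoffs 54, 89 → best response Plus.
Turo against (Premium, Standard): payoffs 93, 41 → best response Standard.
Turo against (Premium, Plus): payoffs 88, 91 → best response Plus.
Turo against (Premium, Premium): payoffs 48, 17 → best response Standard.
Glide against (Plus, Standard): payoffs 67, 61, 33 → best response Standard.
Glide against (Plus, Plus): payoffs 31, 81, 27 → best response Plus.
Glide against (Premium, Standard): payoffs 96, 78, 99 → best response Premium.
Glide against (Premium, Plus): payoffs 31, 83, 22 → best response Plus.
Mutual best responses: (Premium, Standard, Premium); (Premium, Plus, Plus).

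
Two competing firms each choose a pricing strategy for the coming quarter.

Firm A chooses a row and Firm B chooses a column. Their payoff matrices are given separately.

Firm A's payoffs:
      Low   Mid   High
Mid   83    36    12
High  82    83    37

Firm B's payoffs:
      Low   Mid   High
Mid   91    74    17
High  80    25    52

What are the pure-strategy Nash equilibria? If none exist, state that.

(Mid, Low): Firm A gets 83, best alternative 82; Firm B gets 91, best alternative 74. No profitable deviation — NE.
(Mid, Mid): Firm A can switch to High (36 → 83). Not NE.
(Mid, High): Firm A can switch to High (12 → 37). Not NE.
(High, Low): Firm A can switch to Mid (82 → 83). Not NE.
(High, Mid): Firm B can switch to Low (25 → 80). Not NE.
(High, High): Firm B can switch to Low (52 → 80). Not NE.

(Mid, Low)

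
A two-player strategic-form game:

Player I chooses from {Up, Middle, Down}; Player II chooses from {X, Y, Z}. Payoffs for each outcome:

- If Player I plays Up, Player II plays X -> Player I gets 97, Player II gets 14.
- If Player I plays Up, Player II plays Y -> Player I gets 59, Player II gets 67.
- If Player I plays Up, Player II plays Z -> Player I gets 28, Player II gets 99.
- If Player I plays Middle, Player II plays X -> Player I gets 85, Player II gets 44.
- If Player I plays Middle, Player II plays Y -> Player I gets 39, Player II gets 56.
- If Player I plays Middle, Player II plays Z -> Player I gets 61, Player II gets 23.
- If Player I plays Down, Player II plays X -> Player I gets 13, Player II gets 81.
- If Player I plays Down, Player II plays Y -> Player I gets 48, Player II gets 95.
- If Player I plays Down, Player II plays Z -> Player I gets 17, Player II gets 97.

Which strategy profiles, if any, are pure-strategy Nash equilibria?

(Up, X): Player II can switch to Y (14 → 67). Not NE.
(Up, Y): Player II can switch to Z (67 → 99). Not NE.
(Up, Z): Player I can switch to Middle (28 → 61). Not NE.
(Middle, X): Player I can switch to Up (85 → 97). Not NE.
(Middle, Y): Player I can switch to Up (39 → 59). Not NE.
(Middle, Z): Player II can switch to X (23 → 44). Not NE.
(Down, X): Player I can switch to Up (13 → 97). Not NE.
(Down, Y): Player I can switch to Up (48 → 59). Not NE.
(The remaining 1 profile has a profitable deviation by the same check.)

There is no pure-strategy Nash equilibrium.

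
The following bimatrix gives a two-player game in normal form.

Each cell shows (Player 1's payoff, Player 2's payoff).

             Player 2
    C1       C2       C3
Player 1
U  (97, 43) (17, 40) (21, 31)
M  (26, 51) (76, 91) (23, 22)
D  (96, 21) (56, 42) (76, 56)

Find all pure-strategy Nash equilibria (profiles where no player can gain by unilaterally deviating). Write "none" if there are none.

(U, C1), (M, C2), (D, C3)

(U, C1): Player 1 gets 97, best alternative 96; Player 2 gets 43, best alternative 40. No profitable deviation — NE.
(U, C2): Player 1 can switch to M (17 → 76). Not NE.
(U, C3): Player 1 can switch to M (21 → 23). Not NE.
(M, C1): Player 1 can switch to U (26 → 97). Not NE.
(M, C2): Player 1 gets 76, best alternative 56; Player 2 gets 91, best alternative 51. No profitable deviation — NE.
(M, C3): Player 1 can switch to D (23 → 76). Not NE.
(D, C1): Player 1 can switch to U (96 → 97). Not NE.
(D, C2): Player 1 can switch to M (56 → 76). Not NE.
(D, C3): Player 1 gets 76, best alternative 23; Player 2 gets 56, best alternative 42. No profitable deviation — NE.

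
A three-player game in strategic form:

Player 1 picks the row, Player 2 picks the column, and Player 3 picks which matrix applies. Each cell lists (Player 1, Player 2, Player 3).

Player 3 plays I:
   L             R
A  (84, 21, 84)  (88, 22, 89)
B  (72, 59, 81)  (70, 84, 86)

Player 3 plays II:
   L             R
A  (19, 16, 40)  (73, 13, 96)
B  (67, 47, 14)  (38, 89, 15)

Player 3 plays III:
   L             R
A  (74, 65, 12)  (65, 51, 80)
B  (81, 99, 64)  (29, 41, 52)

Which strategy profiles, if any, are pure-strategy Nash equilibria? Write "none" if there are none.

No pure-strategy Nash equilibrium.

For each player, find the best response to each opponent profile; mutual best responses are the pure NE.
Player 1 against (L, I): payoffs 84, 72 → best response A.
Player 1 against (L, II): payoffs 19, 67 → best response B.
Player 1 against (L, III): payoffs 74, 81 → best response B.
Player 1 against (R, I): payoffs 88, 70 → best response A.
Player 1 against (R, II): payoffs 73, 38 → best response A.
Player 1 against (R, III): payoffs 65, 29 → best response A.
Player 2 against (A, I): payoffs 21, 22 → best response R.
Player 2 against (A, II): payoffs 16, 13 → best response L.
Player 2 against (A, III): payoffs 65, 51 → best response L.
Player 2 against (B, I): payoffs 59, 84 → best response R.
Player 2 against (B, II): payoffs 47, 89 → best response R.
Player 2 against (B, III): payoffs 99, 41 → best response L.
Player 3 against (A, L): payoffs 84, 40, 12 → best response I.
Player 3 against (A, R): payoffs 89, 96, 80 → best response II.
Player 3 against (B, L): payoffs 81, 14, 64 → best response I.
Player 3 against (B, R): payoffs 86, 15, 52 → best response I.
No profile is a mutual best response for all players.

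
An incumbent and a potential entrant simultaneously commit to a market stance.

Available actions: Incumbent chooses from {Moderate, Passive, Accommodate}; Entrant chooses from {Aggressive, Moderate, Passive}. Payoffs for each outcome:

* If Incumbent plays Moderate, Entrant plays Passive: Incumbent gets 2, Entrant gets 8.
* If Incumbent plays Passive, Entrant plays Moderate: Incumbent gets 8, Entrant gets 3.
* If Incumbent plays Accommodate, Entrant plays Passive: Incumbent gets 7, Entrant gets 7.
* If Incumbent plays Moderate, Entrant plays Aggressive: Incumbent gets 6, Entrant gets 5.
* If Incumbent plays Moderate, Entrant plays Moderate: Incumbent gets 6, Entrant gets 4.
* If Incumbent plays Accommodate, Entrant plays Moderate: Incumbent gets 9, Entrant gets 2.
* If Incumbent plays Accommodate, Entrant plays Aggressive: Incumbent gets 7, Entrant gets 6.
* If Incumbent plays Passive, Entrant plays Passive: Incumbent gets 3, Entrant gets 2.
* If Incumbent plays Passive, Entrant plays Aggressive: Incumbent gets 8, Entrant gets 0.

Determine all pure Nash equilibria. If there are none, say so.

For each strategy profile, look for a profitable unilateral deviation.
(Moderate, Aggressive): Incumbent can switch to Passive (6 → 8). Not NE.
(Moderate, Moderate): Incumbent can switch to Passive (6 → 8). Not NE.
(Moderate, Passive): Incumbent can switch to Passive (2 → 3). Not NE.
(Passive, Aggressive): Entrant can switch to Moderate (0 → 3). Not NE.
(Passive, Moderate): Incumbent can switch to Accommodate (8 → 9). Not NE.
(Passive, Passive): Incumbent can switch to Accommodate (3 → 7). Not NE.
(Accommodate, Passive): Incumbent gets 7, best alternative 3; Entrant gets 7, best alternative 6. No profitable deviation — NE.
(The remaining 2 profiles each have a profitable deviation by the same check.)

(Accommodate, Passive)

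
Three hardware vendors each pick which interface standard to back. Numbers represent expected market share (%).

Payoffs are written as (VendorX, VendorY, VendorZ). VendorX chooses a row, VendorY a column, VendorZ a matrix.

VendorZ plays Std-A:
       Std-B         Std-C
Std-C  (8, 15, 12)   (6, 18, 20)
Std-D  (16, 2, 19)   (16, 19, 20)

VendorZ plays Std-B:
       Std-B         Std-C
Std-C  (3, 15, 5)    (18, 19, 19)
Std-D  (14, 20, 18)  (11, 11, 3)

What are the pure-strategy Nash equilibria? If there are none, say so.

(Std-C, Std-B, Std-A): VendorX can switch to Std-D (8 → 16). Not NE.
(Std-C, Std-B, Std-B): VendorX can switch to Std-D (3 → 14). Not NE.
(Std-C, Std-C, Std-A): VendorX can switch to Std-D (6 → 16). Not NE.
(Std-C, Std-C, Std-B): VendorZ can switch to Std-A (19 → 20). Not NE.
(Std-D, Std-B, Std-A): VendorY can switch to Std-C (2 → 19). Not NE.
(Std-D, Std-B, Std-B): VendorZ can switch to Std-A (18 → 19). Not NE.
(Std-D, Std-C, Std-A): VendorX gets 16, best alternative 6; VendorY gets 19, best alternative 2; VendorZ gets 20, best alternative 3. No profitable deviation — NE.
(Std-D, Std-C, Std-B): VendorX can switch to Std-C (11 → 18). Not NE.

The unique pure-strategy Nash equilibrium is (Std-D, Std-C, Std-A).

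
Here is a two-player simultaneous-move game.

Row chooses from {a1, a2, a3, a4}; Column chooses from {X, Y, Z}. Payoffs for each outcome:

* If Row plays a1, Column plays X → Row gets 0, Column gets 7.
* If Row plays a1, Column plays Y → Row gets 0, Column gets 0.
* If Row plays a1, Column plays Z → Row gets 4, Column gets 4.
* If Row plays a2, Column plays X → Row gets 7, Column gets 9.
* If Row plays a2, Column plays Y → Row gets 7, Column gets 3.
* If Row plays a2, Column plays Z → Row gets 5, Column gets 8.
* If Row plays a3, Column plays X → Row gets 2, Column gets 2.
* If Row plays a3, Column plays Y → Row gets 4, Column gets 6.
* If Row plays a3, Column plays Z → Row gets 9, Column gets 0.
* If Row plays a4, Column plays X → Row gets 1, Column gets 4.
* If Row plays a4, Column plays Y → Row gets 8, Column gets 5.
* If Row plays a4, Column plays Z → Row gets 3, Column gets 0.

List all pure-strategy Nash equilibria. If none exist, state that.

Pure-strategy Nash equilibria: (a2, X); (a4, Y)

(a1, X): Row can switch to a2 (0 → 7). Not NE.
(a1, Y): Row can switch to a2 (0 → 7). Not NE.
(a1, Z): Row can switch to a2 (4 → 5). Not NE.
(a2, X): Row gets 7, best alternative 2; Column gets 9, best alternative 8. No profitable deviation — NE.
(a2, Y): Row can switch to a4 (7 → 8). Not NE.
(a2, Z): Row can switch to a3 (5 → 9). Not NE.
(a3, X): Row can switch to a2 (2 → 7). Not NE.
(a3, Y): Row can switch to a2 (4 → 7). Not NE.
(a3, Z): Column can switch to X (0 → 2). Not NE.
(a4, Y): Row gets 8, best alternative 7; Column gets 5, best alternative 4. No profitable deviation — NE.
(The remaining 2 profiles each have a profitable deviation by the same check.)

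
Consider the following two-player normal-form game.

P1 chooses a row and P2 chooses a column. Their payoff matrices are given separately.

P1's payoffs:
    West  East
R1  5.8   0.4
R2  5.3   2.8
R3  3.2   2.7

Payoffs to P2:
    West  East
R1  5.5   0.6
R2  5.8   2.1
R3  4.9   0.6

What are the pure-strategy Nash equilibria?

(R1, West): P1 gets 5.8, best alternative 5.3; P2 gets 5.5, best alternative 0.6. No profitable deviation — NE.
(R1, East): P1 can switch to R2 (0.4 → 2.8). Not NE.
(R2, West): P1 can switch to R1 (5.3 → 5.8). Not NE.
(R2, East): P2 can switch to West (2.1 → 5.8). Not NE.
(R3, West): P1 can switch to R1 (3.2 → 5.8). Not NE.
(R3, East): P1 can switch to R2 (2.7 → 2.8). Not NE.

(R1, West)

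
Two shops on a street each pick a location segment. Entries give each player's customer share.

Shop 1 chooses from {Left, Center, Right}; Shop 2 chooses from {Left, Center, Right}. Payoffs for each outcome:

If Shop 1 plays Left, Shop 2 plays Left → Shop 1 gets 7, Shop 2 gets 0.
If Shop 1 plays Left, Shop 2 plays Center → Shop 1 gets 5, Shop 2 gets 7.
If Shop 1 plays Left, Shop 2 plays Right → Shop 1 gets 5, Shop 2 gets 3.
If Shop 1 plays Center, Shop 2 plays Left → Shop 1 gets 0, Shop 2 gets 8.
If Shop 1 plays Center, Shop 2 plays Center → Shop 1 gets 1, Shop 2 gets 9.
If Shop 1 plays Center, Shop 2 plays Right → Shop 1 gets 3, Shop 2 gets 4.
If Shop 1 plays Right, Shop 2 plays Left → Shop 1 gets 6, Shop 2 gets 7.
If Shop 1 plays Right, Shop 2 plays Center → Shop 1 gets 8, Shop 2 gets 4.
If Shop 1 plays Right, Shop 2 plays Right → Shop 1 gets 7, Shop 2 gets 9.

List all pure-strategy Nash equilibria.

Pure NE: (Right, Right)

Shop 1 against Left: payoffs 7, 0, 6 → best response Left.
Shop 1 against Center: payoffs 5, 1, 8 → best response Right.
Shop 1 against Right: payoffs 5, 3, 7 → best response Right.
Shop 2 against Left: payoffs 0, 7, 3 → best response Center.
Shop 2 against Center: payoffs 8, 9, 4 → best response Center.
Shop 2 against Right: payoffs 7, 4, 9 → best response Right.
Mutual best responses: (Right, Right).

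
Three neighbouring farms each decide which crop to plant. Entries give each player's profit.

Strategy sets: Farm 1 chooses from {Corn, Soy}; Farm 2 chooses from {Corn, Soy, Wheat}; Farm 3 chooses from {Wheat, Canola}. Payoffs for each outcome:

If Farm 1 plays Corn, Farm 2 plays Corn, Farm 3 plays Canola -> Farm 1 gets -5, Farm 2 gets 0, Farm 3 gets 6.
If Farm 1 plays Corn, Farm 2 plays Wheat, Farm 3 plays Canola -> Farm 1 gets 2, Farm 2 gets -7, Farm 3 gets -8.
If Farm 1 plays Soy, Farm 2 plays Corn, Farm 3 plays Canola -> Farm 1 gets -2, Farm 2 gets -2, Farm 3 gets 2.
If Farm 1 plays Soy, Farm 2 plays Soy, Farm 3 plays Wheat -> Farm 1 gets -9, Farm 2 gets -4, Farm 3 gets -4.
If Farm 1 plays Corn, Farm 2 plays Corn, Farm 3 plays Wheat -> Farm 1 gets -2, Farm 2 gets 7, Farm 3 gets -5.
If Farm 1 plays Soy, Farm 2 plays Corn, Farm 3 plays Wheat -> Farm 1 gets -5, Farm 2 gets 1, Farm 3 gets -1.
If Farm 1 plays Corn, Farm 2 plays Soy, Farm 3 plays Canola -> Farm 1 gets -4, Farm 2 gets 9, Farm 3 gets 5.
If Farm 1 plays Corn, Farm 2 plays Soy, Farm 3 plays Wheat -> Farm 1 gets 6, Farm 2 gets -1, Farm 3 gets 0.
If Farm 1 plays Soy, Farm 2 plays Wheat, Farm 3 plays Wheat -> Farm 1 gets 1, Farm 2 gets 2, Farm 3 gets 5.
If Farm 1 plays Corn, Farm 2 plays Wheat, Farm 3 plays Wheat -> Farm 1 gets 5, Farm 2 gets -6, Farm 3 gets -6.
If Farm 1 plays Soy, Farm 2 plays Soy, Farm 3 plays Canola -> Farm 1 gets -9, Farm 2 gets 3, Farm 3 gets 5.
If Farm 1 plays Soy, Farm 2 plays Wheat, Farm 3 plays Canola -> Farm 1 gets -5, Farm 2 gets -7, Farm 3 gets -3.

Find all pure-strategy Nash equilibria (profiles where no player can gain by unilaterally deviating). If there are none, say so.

Farm 1 against (Corn, Wheat): payoffs -2, -5 → best response Corn.
Farm 1 against (Corn, Canola): payoffs -5, -2 → best response Soy.
Farm 1 against (Soy, Wheat): payoffs 6, -9 → best response Corn.
Farm 1 against (Soy, Canola): payoffs -4, -9 → best response Corn.
Farm 1 against (Wheat, Wheat): payoffs 5, 1 → best response Corn.
Farm 1 against (Wheat, Canola): payoffs 2, -5 → best response Corn.
Farm 2 against (Corn, Wheat): payoffs 7, -1, -6 → best response Corn.
Farm 2 against (Corn, Canola): payoffs 0, 9, -7 → best response Soy.
Farm 2 against (Soy, Wheat): payoffs 1, -4, 2 → best response Wheat.
Farm 2 against (Soy, Canola): payoffs -2, 3, -7 → best response Soy.
Farm 3 against (Corn, Corn): payoffs -5, 6 → best response Canola.
Farm 3 against (Corn, Soy): payoffs 0, 5 → best response Canola.
Farm 3 against (Corn, Wheat): payoffs -6, -8 → best response Wheat.
Farm 3 against (Soy, Corn): payoffs -1, 2 → best response Canola.
Farm 3 against (Soy, Soy): payoffs -4, 5 → best response Canola.
Farm 3 against (Soy, Wheat): payoffs 5, -3 → best response Wheat.
Mutual best responses: (Corn, Soy, Canola).

(Corn, Soy, Canola)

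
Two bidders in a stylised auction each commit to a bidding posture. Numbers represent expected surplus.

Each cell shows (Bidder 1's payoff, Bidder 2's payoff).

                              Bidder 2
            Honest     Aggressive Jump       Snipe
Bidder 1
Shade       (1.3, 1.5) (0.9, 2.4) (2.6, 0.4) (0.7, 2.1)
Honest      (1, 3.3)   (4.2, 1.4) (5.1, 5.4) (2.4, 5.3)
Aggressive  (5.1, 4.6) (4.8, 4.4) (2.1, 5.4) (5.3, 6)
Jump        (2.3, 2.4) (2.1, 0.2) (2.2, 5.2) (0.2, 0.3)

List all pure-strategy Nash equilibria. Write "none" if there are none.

Pure-strategy Nash equilibria: (Honest, Jump); (Aggressive, Snipe)

Bidder 1 against Honest: payoffs 1.3, 1, 5.1, 2.3 → best response Aggressive.
Bidder 1 against Aggressive: payoffs 0.9, 4.2, 4.8, 2.1 → best response Aggressive.
Bidder 1 against Jump: payoffs 2.6, 5.1, 2.1, 2.2 → best response Honest.
Bidder 1 against Snipe: payoffs 0.7, 2.4, 5.3, 0.2 → best response Aggressive.
Bidder 2 against Shade: payoffs 1.5, 2.4, 0.4, 2.1 → best response Aggressive.
Bidder 2 against Honest: payoffs 3.3, 1.4, 5.4, 5.3 → best response Jump.
Bidder 2 against Aggressive: payoffs 4.6, 4.4, 5.4, 6 → best response Snipe.
Bidder 2 against Jump: payoffs 2.4, 0.2, 5.2, 0.3 → best response Jump.
Mutual best responses: (Honest, Jump); (Aggressive, Snipe).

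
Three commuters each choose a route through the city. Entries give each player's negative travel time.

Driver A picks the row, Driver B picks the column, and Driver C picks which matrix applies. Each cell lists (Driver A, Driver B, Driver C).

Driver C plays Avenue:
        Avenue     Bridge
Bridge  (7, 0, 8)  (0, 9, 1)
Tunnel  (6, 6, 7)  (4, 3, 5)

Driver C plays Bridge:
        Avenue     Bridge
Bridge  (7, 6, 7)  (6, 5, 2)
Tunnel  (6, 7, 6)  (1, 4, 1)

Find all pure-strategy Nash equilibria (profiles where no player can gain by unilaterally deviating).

none

For each player, find the best response to each opponent profile; mutual best responses are the pure NE.
Driver A against (Avenue, Avenue): payoffs 7, 6 → best response Bridge.
Driver A against (Avenue, Bridge): payoffs 7, 6 → best response Bridge.
Driver A against (Bridge, Avenue): payoffs 0, 4 → best response Tunnel.
Driver A against (Bridge, Bridge): payoffs 6, 1 → best response Bridge.
Driver B against (Bridge, Avenue): payoffs 0, 9 → best response Bridge.
Driver B against (Bridge, Bridge): payoffs 6, 5 → best response Avenue.
Driver B against (Tunnel, Avenue): payoffs 6, 3 → best response Avenue.
Driver B against (Tunnel, Bridge): payoffs 7, 4 → best response Avenue.
Driver C against (Bridge, Avenue): payoffs 8, 7 → best response Avenue.
Driver C against (Bridge, Bridge): payoffs 1, 2 → best response Bridge.
Driver C against (Tunnel, Avenue): payoffs 7, 6 → best response Avenue.
Driver C against (Tunnel, Bridge): payoffs 5, 1 → best response Avenue.
No profile is a mutual best response for all players.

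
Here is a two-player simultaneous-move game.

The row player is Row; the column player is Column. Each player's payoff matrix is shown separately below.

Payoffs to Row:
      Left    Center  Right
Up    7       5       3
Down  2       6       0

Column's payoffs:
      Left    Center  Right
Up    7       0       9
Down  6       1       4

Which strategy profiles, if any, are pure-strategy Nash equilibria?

Mark each player's best response to every combination of opponents' strategies; a profile where every player is best-responding is a pure Nash equilibrium.
Row against Left: payoffs 7, 2 → best response Up.
Row against Center: payoffs 5, 6 → best response Down.
Row against Right: payoffs 3, 0 → best response Up.
Column against Up: payoffs 7, 0, 9 → best response Right.
Column against Down: payoffs 6, 1, 4 → best response Left.
Mutual best responses: (Up, Right).

(Up, Right)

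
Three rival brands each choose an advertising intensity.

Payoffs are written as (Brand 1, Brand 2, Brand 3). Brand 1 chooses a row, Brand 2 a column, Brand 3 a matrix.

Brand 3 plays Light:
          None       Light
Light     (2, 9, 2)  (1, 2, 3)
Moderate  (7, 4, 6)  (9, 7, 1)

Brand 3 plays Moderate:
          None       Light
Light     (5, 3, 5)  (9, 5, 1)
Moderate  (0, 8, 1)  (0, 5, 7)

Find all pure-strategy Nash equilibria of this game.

For each player, find the best response to each opponent profile; mutual best responses are the pure NE.
Brand 1 against (None, Light): payoffs 2, 7 → best response Moderate.
Brand 1 against (None, Moderate): payoffs 5, 0 → best response Light.
Brand 1 against (Light, Light): payoffs 1, 9 → best response Moderate.
Brand 1 against (Light, Moderate): payoffs 9, 0 → best response Light.
Brand 2 against (Light, Light): payoffs 9, 2 → best response None.
Brand 2 against (Light, Moderate): payoffs 3, 5 → best response Light.
Brand 2 against (Moderate, Light): payoffs 4, 7 → best response Light.
Brand 2 against (Moderate, Moderate): payoffs 8, 5 → best response None.
Brand 3 against (Light, None): payoffs 2, 5 → best response Moderate.
Brand 3 against (Light, Light): payoffs 3, 1 → best response Light.
Brand 3 against (Moderate, None): payoffs 6, 1 → best response Light.
Brand 3 against (Moderate, Light): payoffs 1, 7 → best response Moderate.
No profile is a mutual best response for all players.

There is no pure-strategy Nash equilibrium.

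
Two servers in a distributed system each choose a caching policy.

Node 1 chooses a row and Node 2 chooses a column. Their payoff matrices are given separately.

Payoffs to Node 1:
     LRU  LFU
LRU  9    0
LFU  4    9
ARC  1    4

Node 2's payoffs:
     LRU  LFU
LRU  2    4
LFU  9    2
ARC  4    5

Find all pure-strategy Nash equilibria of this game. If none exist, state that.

Node 1 against LRU: payoffs 9, 4, 1 → best response LRU.
Node 1 against LFU: payoffs 0, 9, 4 → best response LFU.
Node 2 against LRU: payoffs 2, 4 → best response LFU.
Node 2 against LFU: payoffs 9, 2 → best response LRU.
Node 2 against ARC: payoffs 4, 5 → best response LFU.
No profile is a mutual best response for all players.

This game has no pure Nash equilibrium.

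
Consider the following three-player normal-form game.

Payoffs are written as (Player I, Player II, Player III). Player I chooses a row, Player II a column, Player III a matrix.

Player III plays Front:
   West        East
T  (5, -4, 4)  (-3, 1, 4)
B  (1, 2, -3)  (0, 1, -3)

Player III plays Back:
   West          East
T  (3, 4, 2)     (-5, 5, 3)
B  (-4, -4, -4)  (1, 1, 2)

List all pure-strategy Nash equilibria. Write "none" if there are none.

Player I against (West, Front): payoffs 5, 1 → best response T.
Player I against (West, Back): payoffs 3, -4 → best response T.
Player I against (East, Front): payoffs -3, 0 → best response B.
Player I against (East, Back): payoffs -5, 1 → best response B.
Player II against (T, Front): payoffs -4, 1 → best response East.
Player II against (T, Back): payoffs 4, 5 → best response East.
Player II against (B, Front): payoffs 2, 1 → best response West.
Player II against (B, Back): payoffs -4, 1 → best response East.
Player III against (T, West): payoffs 4, 2 → best response Front.
Player III against (T, East): payoffs 4, 3 → best response Front.
Player III against (B, West): payoffs -3, -4 → best response Front.
Player III against (B, East): payoffs -3, 2 → best response Back.
Mutual best responses: (B, East, Back).

The unique pure-strategy Nash equilibrium is (B, East, Back).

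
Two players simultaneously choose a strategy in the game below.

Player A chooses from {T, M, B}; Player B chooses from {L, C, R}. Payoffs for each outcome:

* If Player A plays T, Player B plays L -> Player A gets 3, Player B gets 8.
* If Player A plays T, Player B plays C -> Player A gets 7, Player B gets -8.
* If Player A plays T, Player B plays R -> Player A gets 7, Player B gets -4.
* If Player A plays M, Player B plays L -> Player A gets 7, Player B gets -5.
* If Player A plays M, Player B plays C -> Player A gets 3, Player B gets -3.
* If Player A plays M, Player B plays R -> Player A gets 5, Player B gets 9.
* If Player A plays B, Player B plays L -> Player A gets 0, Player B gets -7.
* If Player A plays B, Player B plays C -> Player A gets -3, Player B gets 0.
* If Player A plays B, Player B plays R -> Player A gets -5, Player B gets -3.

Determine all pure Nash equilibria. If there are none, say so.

No pure-strategy Nash equilibrium.

(T, L): Player A can switch to M (3 → 7). Not NE.
(T, C): Player B can switch to L (-8 → 8). Not NE.
(T, R): Player B can switch to L (-4 → 8). Not NE.
(M, L): Player B can switch to C (-5 → -3). Not NE.
(M, C): Player A can switch to T (3 → 7). Not NE.
(M, R): Player A can switch to T (5 → 7). Not NE.
(B, L): Player A can switch to T (0 → 3). Not NE.
(B, C): Player A can switch to T (-3 → 7). Not NE.
(The remaining 1 profile has a profitable deviation by the same check.)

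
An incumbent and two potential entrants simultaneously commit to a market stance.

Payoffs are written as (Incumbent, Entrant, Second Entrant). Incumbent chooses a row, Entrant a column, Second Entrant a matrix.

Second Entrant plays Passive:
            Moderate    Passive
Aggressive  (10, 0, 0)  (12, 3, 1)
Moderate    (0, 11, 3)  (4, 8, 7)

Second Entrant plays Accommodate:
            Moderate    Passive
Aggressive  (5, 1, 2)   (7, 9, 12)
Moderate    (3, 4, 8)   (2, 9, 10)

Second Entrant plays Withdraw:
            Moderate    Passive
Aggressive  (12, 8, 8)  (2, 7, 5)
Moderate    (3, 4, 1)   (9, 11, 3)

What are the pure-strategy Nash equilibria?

The pure Nash equilibria are (Aggressive, Moderate, Withdraw) and (Aggressive, Passive, Accommodate).

Mark each player's best response to every combination of opponents' strategies; a profile where every player is best-responding is a pure Nash equilibrium.
Incumbent against (Moderate, Passive): payoffs 10, 0 → best response Aggressive.
Incumbent against (Moderate, Accommodate): payoffs 5, 3 → best response Aggressive.
Incumbent against (Moderate, Withdraw): payoffs 12, 3 → best response Aggressive.
Incumbent against (Passive, Passive): payoffs 12, 4 → best response Aggressive.
Incumbent against (Passive, Accommodate): payoffs 7, 2 → best response Aggressive.
Incumbent against (Passive, Withdraw): payoffs 2, 9 → best response Moderate.
Entrant against (Aggressive, Passive): payoffs 0, 3 → best response Passive.
Entrant against (Aggressive, Accommodate): payoffs 1, 9 → best response Passive.
Entrant against (Aggressive, Withdraw): payoffs 8, 7 → best response Moderate.
Entrant against (Moderate, Passive): payoffs 11, 8 → best response Moderate.
Entrant against (Moderate, Accommodate): payoffs 4, 9 → best response Passive.
Entrant against (Moderate, Withdraw): payoffs 4, 11 → best response Passive.
Second Entrant against (Aggressive, Moderate): payoffs 0, 2, 8 → best response Withdraw.
Second Entrant against (Aggressive, Passive): payoffs 1, 12, 5 → best response Accommodate.
Second Entrant against (Moderate, Moderate): payoffs 3, 8, 1 → best response Accommodate.
Second Entrant against (Moderate, Passive): payoffs 7, 10, 3 → best response Accommodate.
Mutual best responses: (Aggressive, Moderate, Withdraw); (Aggressive, Passive, Accommodate).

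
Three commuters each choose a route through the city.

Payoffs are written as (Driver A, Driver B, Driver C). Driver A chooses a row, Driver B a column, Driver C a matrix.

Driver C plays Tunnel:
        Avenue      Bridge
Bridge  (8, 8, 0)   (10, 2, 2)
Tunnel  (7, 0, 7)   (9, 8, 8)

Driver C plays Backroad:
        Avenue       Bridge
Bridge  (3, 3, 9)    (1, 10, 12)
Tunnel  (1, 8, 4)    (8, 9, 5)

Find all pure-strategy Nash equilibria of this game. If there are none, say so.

For each player, find the best response to each opponent profile; mutual best responses are the pure NE.
Driver A against (Avenue, Tunnel): payoffs 8, 7 → best response Bridge.
Driver A against (Avenue, Backroad): payoffs 3, 1 → best response Bridge.
Driver A against (Bridge, Tunnel): payoffs 10, 9 → best response Bridge.
Driver A against (Bridge, Backroad): payoffs 1, 8 → best response Tunnel.
Driver B against (Bridge, Tunnel): payoffs 8, 2 → best response Avenue.
Driver B against (Bridge, Backroad): payoffs 3, 10 → best response Bridge.
Driver B against (Tunnel, Tunnel): payoffs 0, 8 → best response Bridge.
Driver B against (Tunnel, Backroad): payoffs 8, 9 → best response Bridge.
Driver C against (Bridge, Avenue): payoffs 0, 9 → best response Backroad.
Driver C against (Bridge, Bridge): payoffs 2, 12 → best response Backroad.
Driver C against (Tunnel, Avenue): payoffs 7, 4 → best response Tunnel.
Driver C against (Tunnel, Bridge): payoffs 8, 5 → best response Tunnel.
No profile is a mutual best response for all players.

This game has no pure Nash equilibrium.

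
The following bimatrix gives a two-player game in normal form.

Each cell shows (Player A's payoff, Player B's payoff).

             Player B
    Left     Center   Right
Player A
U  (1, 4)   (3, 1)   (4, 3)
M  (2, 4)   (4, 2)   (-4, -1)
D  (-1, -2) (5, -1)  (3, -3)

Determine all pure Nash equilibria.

Player A against Left: payoffs 1, 2, -1 → best response M.
Player A against Center: payoffs 3, 4, 5 → best response D.
Player A against Right: payoffs 4, -4, 3 → best response U.
Player B against U: payoffs 4, 1, 3 → best response Left.
Player B against M: payoffs 4, 2, -1 → best response Left.
Player B against D: payoffs -2, -1, -3 → best response Center.
Mutual best responses: (M, Left); (D, Center).

The pure Nash equilibria are (M, Left) and (D, Center).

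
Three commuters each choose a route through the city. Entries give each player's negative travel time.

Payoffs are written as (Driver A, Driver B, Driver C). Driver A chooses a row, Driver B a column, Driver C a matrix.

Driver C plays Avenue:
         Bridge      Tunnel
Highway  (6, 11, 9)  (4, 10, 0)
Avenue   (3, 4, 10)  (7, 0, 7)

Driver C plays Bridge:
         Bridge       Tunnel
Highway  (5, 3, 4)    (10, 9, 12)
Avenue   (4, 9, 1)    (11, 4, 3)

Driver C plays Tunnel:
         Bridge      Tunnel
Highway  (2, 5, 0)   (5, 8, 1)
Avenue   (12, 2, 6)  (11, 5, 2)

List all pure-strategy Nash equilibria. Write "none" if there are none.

Pure NE: (Highway, Bridge, Avenue)

Driver A against (Bridge, Avenue): payoffs 6, 3 → best response Highway.
Driver A against (Bridge, Bridge): payoffs 5, 4 → best response Highway.
Driver A against (Bridge, Tunnel): payoffs 2, 12 → best response Avenue.
Driver A against (Tunnel, Avenue): payoffs 4, 7 → best response Avenue.
Driver A against (Tunnel, Bridge): payoffs 10, 11 → best response Avenue.
Driver A against (Tunnel, Tunnel): payoffs 5, 11 → best response Avenue.
Driver B against (Highway, Avenue): payoffs 11, 10 → best response Bridge.
Driver B against (Highway, Bridge): payoffs 3, 9 → best response Tunnel.
Driver B against (Highway, Tunnel): payoffs 5, 8 → best response Tunnel.
Driver B against (Avenue, Avenue): payoffs 4, 0 → best response Bridge.
Driver B against (Avenue, Bridge): payoffs 9, 4 → best response Bridge.
Driver B against (Avenue, Tunnel): payoffs 2, 5 → best response Tunnel.
Driver C against (Highway, Bridge): payoffs 9, 4, 0 → best response Avenue.
Driver C against (Highway, Tunnel): payoffs 0, 12, 1 → best response Bridge.
Driver C against (Avenue, Bridge): payoffs 10, 1, 6 → best response Avenue.
Driver C against (Avenue, Tunnel): payoffs 7, 3, 2 → best response Avenue.
Mutual best responses: (Highway, Bridge, Avenue).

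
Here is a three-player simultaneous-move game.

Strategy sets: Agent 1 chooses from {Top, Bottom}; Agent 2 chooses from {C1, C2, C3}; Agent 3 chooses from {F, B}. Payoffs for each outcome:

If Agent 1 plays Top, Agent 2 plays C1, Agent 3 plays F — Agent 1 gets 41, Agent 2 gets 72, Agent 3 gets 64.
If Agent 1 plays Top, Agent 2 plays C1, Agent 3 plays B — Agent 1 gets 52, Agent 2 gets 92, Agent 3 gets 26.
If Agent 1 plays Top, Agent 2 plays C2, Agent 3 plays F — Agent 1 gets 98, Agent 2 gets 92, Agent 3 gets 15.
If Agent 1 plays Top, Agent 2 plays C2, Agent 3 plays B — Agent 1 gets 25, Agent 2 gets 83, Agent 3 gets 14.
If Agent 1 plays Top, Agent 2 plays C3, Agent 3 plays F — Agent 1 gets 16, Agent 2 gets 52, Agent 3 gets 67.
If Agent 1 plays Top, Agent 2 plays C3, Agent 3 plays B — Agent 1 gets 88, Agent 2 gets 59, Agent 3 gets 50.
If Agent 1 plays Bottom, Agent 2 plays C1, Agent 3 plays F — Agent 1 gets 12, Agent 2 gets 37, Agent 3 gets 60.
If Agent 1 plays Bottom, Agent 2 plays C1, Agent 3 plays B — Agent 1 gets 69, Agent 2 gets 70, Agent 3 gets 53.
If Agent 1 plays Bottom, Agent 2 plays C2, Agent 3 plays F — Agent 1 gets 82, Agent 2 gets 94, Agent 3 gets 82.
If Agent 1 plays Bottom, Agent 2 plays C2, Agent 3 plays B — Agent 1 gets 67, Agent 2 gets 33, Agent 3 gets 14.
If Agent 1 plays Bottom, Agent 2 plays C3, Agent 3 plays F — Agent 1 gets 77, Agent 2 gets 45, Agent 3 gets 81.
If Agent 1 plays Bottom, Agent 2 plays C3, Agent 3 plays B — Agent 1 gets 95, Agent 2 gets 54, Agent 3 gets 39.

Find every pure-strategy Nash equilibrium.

Agent 1 against (C1, F): payoffs 41, 12 → best response Top.
Agent 1 against (C1, B): payoffs 52, 69 → best response Bottom.
Agent 1 against (C2, F): payoffs 98, 82 → best response Top.
Agent 1 against (C2, B): payoffs 25, 67 → best response Bottom.
Agent 1 against (C3, F): payoffs 16, 77 → best response Bottom.
Agent 1 against (C3, B): payoffs 88, 95 → best response Bottom.
Agent 2 against (Top, F): payoffs 72, 92, 52 → best response C2.
Agent 2 against (Top, B): payoffs 92, 83, 59 → best response C1.
Agent 2 against (Bottom, F): payoffs 37, 94, 45 → best response C2.
Agent 2 against (Bottom, B): payoffs 70, 33, 54 → best response C1.
Agent 3 against (Top, C1): payoffs 64, 26 → best response F.
Agent 3 against (Top, C2): payoffs 15, 14 → best response F.
Agent 3 against (Top, C3): payoffs 67, 50 → best response F.
Agent 3 against (Bottom, C1): payoffs 60, 53 → best response F.
Agent 3 against (Bottom, C2): payoffs 82, 14 → best response F.
Agent 3 against (Bottom, C3): payoffs 81, 39 → best response F.
Mutual best responses: (Top, C2, F).

The unique pure-strategy Nash equilibrium is (Top, C2, F).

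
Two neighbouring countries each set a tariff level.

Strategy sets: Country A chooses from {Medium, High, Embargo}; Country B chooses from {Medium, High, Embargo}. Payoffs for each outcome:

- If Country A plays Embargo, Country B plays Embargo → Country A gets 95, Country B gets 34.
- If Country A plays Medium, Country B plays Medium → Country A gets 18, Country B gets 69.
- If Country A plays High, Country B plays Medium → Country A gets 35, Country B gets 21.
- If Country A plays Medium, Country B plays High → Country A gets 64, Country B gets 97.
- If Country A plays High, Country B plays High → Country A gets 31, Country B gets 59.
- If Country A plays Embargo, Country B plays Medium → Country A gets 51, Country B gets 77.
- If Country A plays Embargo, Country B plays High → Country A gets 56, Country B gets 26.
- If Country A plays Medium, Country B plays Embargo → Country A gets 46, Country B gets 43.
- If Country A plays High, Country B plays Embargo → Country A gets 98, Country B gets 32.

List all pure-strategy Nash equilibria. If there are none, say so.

(Medium, High); (Embargo, Medium)

Country A against Medium: payoffs 18, 35, 51 → best response Embargo.
Country A against High: payoffs 64, 31, 56 → best response Medium.
Country A against Embargo: payoffs 46, 98, 95 → best response High.
Country B against Medium: payoffs 69, 97, 43 → best response High.
Country B against High: payoffs 21, 59, 32 → best response High.
Country B against Embargo: payoffs 77, 26, 34 → best response Medium.
Mutual best responses: (Medium, High); (Embargo, Medium).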